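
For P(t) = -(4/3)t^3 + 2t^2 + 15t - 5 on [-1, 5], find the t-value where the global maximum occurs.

5/2

Differentiating, P'(t) = -4t^2 + 4t + 15; whose only zero in [-1, 5] is t = 5/2.
Compare values at every candidate in [-1, 5]: P(-1) = -50/3, P(5/2) = 145/6, P(5) = -140/3.
The maximum over the interval is 145/6, attained at t = 5/2.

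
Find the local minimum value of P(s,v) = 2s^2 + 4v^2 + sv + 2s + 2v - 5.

∂P/∂s = 4s + v + 2 = 0 and ∂P/∂v = s + 8v + 2 = 0, so (s, v) = (-14/31, -6/31).
The Hessian has P_{ss} = 4, P_{vv} = 8, P_{sv} = 1, giving D = 31 > 0 with P_{ss} > 0, so the point is a local minimum.
P(-14/31, -6/31) = -175/31.

-175/31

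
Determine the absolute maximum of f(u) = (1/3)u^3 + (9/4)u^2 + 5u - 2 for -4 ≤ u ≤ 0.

-2

The derivative is u^2 + (9/2)u + 5, which vanishes at u = -5/2 and u = -2.
Evaluating at the critical points and endpoints: f(-4) = -22/3,  f(-5/2) = -271/48,  f(-2) = -17/3,  f(0) = -2.
Hence the absolute maximum is -2 at u = 0.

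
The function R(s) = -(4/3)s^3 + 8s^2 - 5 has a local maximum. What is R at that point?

113/3

Critical points: R'(s) = -4s^2 + 16s vanishes at s = 0, 4.
Since R''(s) = -8s + 16, we get R''(0) = 16 > 0 ⇒ local minimum; R''(4) = -16 < 0 ⇒ local maximum.
Thus R has its local maximum at s = 4, with value 113/3.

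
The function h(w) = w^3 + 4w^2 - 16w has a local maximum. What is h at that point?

h'(w) = 3w^2 + 8w - 16. Setting h'(w) = 0 gives w ∈ {-4, 4/3}.
h''(w) = 6w + 8. h''(-4) = -16 < 0 ⇒ local maximum; h''(4/3) = 16 > 0 ⇒ local minimum.
Thus h has its local maximum at w = -4, with value 64.

64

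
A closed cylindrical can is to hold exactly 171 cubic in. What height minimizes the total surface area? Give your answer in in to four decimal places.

With radius r and height h, πr²h = 171 so h = 171/(πr²), and S(r) = 2πr² + 2πrh = 2πr² + 2·171/r.
S'(r) = 4πr − 2·171/r² = 0 ⇒ r³ = 171/(2π), so r ≈ 3.0080 and h = 2r ≈ 6.0159.
S''(r) = 4π + 4·171/r³ > 0, so this is the minimum; S ≈ 170.5475.

6.0159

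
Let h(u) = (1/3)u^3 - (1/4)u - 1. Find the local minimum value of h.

h'(u) = u^2 - 1/4. Setting h'(u) = 0 gives u ∈ {-1/2, 1/2}.
Second-derivative test with h''(u) = 2u: h''(-1/2) = -1 < 0 ⇒ local maximum; h''(1/2) = 1 > 0 ⇒ local minimum.
So the local minimum value is h(1/2) = -13/12.

-13/12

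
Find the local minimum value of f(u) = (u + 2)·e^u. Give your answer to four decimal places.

f'(u) = 1·e^u + (u + 2)·1·e^u = (u + 3)·e^u. Since e^u > 0, the only critical point is u = -3.
f''(-3) has the same sign as 1 > 0, so this is a local minimum.
f(-3) = (-1)·e^(-3) ≈ -0.0498.

-0.0498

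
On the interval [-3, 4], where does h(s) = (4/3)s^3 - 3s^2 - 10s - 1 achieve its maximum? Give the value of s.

-1

The derivative is 4s^2 - 6s - 10, which vanishes at s = -1 and s = 5/2.
Compare values at every candidate in [-3, 4]: h(-3) = -34,  h(-1) = 14/3,  h(5/2) = -287/12,  h(4) = -11/3.
So the maximum is h(-1) = 14/3.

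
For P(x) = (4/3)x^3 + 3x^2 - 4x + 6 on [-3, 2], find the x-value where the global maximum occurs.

2

Differentiating, P'(x) = 4x^2 + 6x - 4; which vanishes at x = -2 and x = 1/2.
Evaluating at the critical points and endpoints: P(-3) = 9,  P(-2) = 46/3,  P(1/2) = 59/12,  P(2) = 62/3.
Hence the absolute maximum is 62/3 at x = 2.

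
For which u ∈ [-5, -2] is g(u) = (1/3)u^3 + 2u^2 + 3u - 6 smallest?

The derivative is u^2 + 4u + 3, whose only zero in [-5, -2] is u = -3.
Compare values at every candidate in [-5, -2]: g(-5) = -38/3, g(-3) = -6, g(-2) = -20/3.
So the minimum is g(-5) = -38/3.

-5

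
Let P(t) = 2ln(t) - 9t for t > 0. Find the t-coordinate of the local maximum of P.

2/9

P'(t) = 2/t − 9 = 0 gives t = 2/9.
P''(t) = -2/t², which is negative for t > 0, so this is a local maximum.
P(2/9) = 2·ln(2/9) - 2 ≈ -5.0082.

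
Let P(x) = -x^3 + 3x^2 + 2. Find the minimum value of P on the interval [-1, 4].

-14

The derivative is -3x^2 + 6x, which vanishes at x = 0 and x = 2.
Candidates: P(-1) = 6; P(0) = 2; P(2) = 6; P(4) = -14.
So the minimum is P(4) = -14.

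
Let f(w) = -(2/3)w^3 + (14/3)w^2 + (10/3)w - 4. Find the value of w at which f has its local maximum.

5

Critical points: f'(w) = -2w^2 + (28/3)w + 10/3 vanishes at w = -1/3, 5.
Since f''(w) = -4w + 28/3, we get f''(-1/3) = 32/3 > 0 ⇒ local minimum; f''(5) = -32/3 < 0 ⇒ local maximum.
Thus f has its local maximum at w = 5, with value 46.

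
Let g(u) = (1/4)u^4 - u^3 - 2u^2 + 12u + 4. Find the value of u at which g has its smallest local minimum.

-2

Critical points: g'(u) = u^3 - 3u^2 - 4u + 12 vanishes at u = -2, 2, 3.
Since g''(u) = 3u^2 - 6u - 4, we get g''(-2) = 20 > 0 ⇒ local minimum; g''(2) = -4 < 0 ⇒ local maximum; g''(3) = 5 > 0 ⇒ local minimum.
So the smallest local minimum value is g(-2) = -16.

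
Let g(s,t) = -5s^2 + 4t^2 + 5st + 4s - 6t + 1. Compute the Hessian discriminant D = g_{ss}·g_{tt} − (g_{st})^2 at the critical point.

∂g/∂s = -10s + 5t + 4 = 0 and ∂g/∂t = 5s + 8t - 6 = 0, so (s, t) = (62/105, 8/21).
The Hessian has g_{ss} = -10, g_{tt} = 8, g_{st} = 5, giving D = -105 < 0, so the point is a saddle point.
D = (-10)·(8) − (5)^2 = -105.

-105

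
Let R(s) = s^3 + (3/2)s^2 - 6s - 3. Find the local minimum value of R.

-13/2

R'(s) = 3s^2 + 3s - 6. Setting R'(s) = 0 gives s ∈ {-2, 1}.
R''(s) = 6s + 3. R''(-2) = -9 < 0 ⇒ local maximum; R''(1) = 9 > 0 ⇒ local minimum.
So the local minimum value is R(1) = -13/2.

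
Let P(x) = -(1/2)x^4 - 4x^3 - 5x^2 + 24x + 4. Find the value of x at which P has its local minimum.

-3

P'(x) = -2x^3 - 12x^2 - 10x + 24. Setting P'(x) = 0 gives x ∈ {-4, -3, 1}.
Second-derivative test with P''(x) = -6x^2 - 24x - 10: P''(-4) = -10 < 0 ⇒ local maximum; P''(-3) = 8 > 0 ⇒ local minimum; P''(1) = -40 < 0 ⇒ local maximum.
So the local minimum value is P(-3) = -91/2.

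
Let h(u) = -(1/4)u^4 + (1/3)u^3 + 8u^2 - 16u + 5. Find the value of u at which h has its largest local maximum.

-4

h'(u) = -u^3 + u^2 + 16u - 16. Setting h'(u) = 0 gives u ∈ {-4, 1, 4}.
h''(u) = -3u^2 + 2u + 16. h''(-4) = -40 < 0 ⇒ local maximum; h''(1) = 15 > 0 ⇒ local minimum; h''(4) = -24 < 0 ⇒ local maximum.
So the largest local maximum value is h(-4) = 335/3.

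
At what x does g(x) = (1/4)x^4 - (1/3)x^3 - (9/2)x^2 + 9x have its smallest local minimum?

-3

Critical points: g'(x) = x^3 - x^2 - 9x + 9 vanishes at x = -3, 1, 3.
Since g''(x) = 3x^2 - 2x - 9, we get g''(-3) = 24 > 0 ⇒ local minimum; g''(1) = -8 < 0 ⇒ local maximum; g''(3) = 12 > 0 ⇒ local minimum.
The smallest local minimum is g(-3) = -153/4.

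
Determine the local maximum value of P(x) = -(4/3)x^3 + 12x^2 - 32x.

P'(x) = -4x^2 + 24x - 32 = 0 at x = 2, 4.
P''(x) = -8x + 24. P''(2) = 8 > 0 ⇒ local minimum; P''(4) = -8 < 0 ⇒ local maximum.
The local maximum is P(4) = -64/3.

-64/3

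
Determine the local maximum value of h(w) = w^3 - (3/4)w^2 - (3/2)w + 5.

87/16

h'(w) = 3w^2 - (3/2)w - 3/2. Setting h'(w) = 0 gives w ∈ {-1/2, 1}.
Second-derivative test with h''(w) = 6w - 3/2: h''(-1/2) = -9/2 < 0 ⇒ local maximum; h''(1) = 9/2 > 0 ⇒ local minimum.
Thus h has its local maximum at w = -1/2, with value 87/16.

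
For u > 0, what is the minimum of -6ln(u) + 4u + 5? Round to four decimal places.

8.5672

g'(u) = -6/u + 4 = 0 gives u = 3/2.
g''(u) = 6/u², which is positive for u > 0, so this is a local minimum.
g(3/2) = -6·ln(3/2) + 6 + 5 ≈ 8.5672.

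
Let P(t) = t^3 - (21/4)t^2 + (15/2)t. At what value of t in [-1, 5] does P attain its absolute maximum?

The derivative is 3t^2 - (21/2)t + 15/2, which vanishes at t = 1 and t = 5/2.
Candidates: P(-1) = -55/4; P(1) = 13/4; P(5/2) = 25/16; P(5) = 125/4.
Hence the absolute maximum is 125/4 at t = 5.

5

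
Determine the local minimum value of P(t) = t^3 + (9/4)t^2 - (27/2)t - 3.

P'(t) = 3t^2 + (9/2)t - 27/2. Setting P'(t) = 0 gives t ∈ {-3, 3/2}.
Since P''(t) = 6t + 9/2, we get P''(-3) = -27/2 < 0 ⇒ local maximum; P''(3/2) = 27/2 > 0 ⇒ local minimum.
The local minimum is P(3/2) = -237/16.

-237/16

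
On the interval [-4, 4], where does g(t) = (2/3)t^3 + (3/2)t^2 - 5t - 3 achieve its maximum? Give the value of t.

g'(t) = 2t^2 + 3t - 5, which vanishes at t = -5/2 and t = 1.
Candidates: g(-4) = -5/3,  g(-5/2) = 203/24,  g(1) = -35/6,  g(4) = 131/3.
Hence the absolute maximum is 131/3 at t = 4.

4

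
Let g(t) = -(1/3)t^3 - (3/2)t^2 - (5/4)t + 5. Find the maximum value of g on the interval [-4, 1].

The derivative is -t^2 - 3t - 5/4, which vanishes at t = -5/2 and t = -1/2.
Evaluating at the critical points and endpoints: g(-4) = 22/3, g(-5/2) = 95/24, g(-1/2) = 127/24, g(1) = 23/12.
So the maximum is g(-4) = 22/3.

22/3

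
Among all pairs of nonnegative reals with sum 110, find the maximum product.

3025

With x + y = 110, the product is P(x) = x(110 − x).
P'(x) = 110 − 2x = 0 gives x = 55; P'' = −2 < 0, so this is the maximum.
P = 55·55 = 3025.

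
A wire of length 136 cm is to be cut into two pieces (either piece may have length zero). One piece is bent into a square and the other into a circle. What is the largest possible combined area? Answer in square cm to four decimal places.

1471.8649

Let x be the length used for the square. Square side x/4; circle radius (136−x)/(2π).
A(x) = (x/4)² + π·((136−x)/(2π))² = x²/16 + (136−x)²/(4π) for 0 ≤ x ≤ 136. A'(x) = x/8 − (136−x)/(2π) = 0 gives x = 4·136/(π+4) ≈ 76.1735.
A'' > 0, so the interior critical point is a minimum; the maximum is at an endpoint. A(0) = 1471.8649 and A(136) = 1156.0000, so the largest area is 1471.8649.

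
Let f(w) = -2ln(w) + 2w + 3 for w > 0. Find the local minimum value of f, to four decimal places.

f'(w) = -2/w + 2 = 0 gives w = 1.
f''(w) = 2/w², which is positive for w > 0, so this is a local minimum.
f(1) = -2·ln(1) + 2 + 3 ≈ 5.0000.

5.0000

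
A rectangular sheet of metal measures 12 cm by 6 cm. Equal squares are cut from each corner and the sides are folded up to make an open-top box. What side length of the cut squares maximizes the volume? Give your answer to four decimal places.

With cut size x, the volume is V(x) = x(12 − 2x)(6 − 2x) for 0 < x < 3.
V'(x) = 12x^2 − 72x + 72. Setting V'(x) = 0 gives x ≈ 1.2679 (the root in (0, 3)).
V''(x) = 24x − 72 is negative there, so this is the maximum; V ≈ 41.5692.

1.2679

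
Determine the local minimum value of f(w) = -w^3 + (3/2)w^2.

Critical points: f'(w) = -3w^2 + 3w vanishes at w = 0, 1.
Since f''(w) = -6w + 3, we get f''(0) = 3 > 0 ⇒ local minimum; f''(1) = -3 < 0 ⇒ local maximum.
The local minimum is f(0) = 0.

0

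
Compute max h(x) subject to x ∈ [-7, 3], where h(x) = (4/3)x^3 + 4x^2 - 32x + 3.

329/3

h'(x) = 4x^2 + 8x - 32, which vanishes at x = -4 and x = 2.
Candidates: h(-7) = -103/3; h(-4) = 329/3; h(2) = -103/3; h(3) = -21.
So the maximum is h(-4) = 329/3.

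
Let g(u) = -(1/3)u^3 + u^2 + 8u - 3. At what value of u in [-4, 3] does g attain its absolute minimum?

g'(u) = -u^2 + 2u + 8, whose only zero in [-4, 3] is u = -2.
Evaluating at the critical points and endpoints: g(-4) = 7/3, g(-2) = -37/3, g(3) = 21.
Hence the absolute minimum is -37/3 at u = -2.

-2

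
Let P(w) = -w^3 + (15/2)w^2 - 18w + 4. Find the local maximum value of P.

-19/2

P'(w) = -3w^2 + 15w - 18. Setting P'(w) = 0 gives w ∈ {2, 3}.
Second-derivative test with P''(w) = -6w + 15: P''(2) = 3 > 0 ⇒ local minimum; P''(3) = -3 < 0 ⇒ local maximum.
Thus P has its local maximum at w = 3, with value -19/2.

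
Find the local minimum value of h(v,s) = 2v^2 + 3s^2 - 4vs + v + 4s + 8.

13/8

∂h/∂v = 4v - 4s + 1 = 0 and ∂h/∂s = -4v + 6s + 4 = 0, so (v, s) = (-11/4, -5/2).
The Hessian has h_{vv} = 4, h_{ss} = 6, h_{vs} = -4, giving D = 8 > 0 with h_{vv} > 0, so the point is a local minimum.
h(-11/4, -5/2) = 13/8.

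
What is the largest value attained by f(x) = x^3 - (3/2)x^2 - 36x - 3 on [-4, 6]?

Differentiating, f'(x) = 3x^2 - 3x - 36; which vanishes at x = -3 and x = 4.
Candidates: f(-4) = 53; f(-3) = 129/2; f(4) = -107; f(6) = -57.
Hence the absolute maximum is 129/2 at x = -3.

129/2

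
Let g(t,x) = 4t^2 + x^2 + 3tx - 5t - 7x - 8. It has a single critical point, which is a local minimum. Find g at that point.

∂g/∂t = 8t + 3x - 5 = 0 and ∂g/∂x = 3t + 2x - 7 = 0, so (t, x) = (-11/7, 41/7).
The Hessian has g_{tt} = 8, g_{xx} = 2, g_{tx} = 3, giving D = 7 > 0 with g_{tt} > 0, so the point is a local minimum.
g(-11/7, 41/7) = -172/7.

-172/7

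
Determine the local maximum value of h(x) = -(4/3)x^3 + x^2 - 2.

-23/12

Critical points: h'(x) = -4x^2 + 2x vanishes at x = 0, 1/2.
Since h''(x) = -8x + 2, we get h''(0) = 2 > 0 ⇒ local minimum; h''(1/2) = -2 < 0 ⇒ local maximum.
Thus h has its local maximum at x = 1/2, with value -23/12.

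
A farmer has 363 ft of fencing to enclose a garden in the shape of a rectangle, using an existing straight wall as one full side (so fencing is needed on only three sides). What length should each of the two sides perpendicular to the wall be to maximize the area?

Let the sides perpendicular to the wall have length x and the parallel side y, so 2x + y = 363 and the area is A = xy = x(363 − 2x).
A'(x) = 363 − 4x = 0 gives x = 363/4, and A''(x) = −4 < 0 confirms a maximum.
Then y = 363 − 2·363/4 = 363/2 and A = 131769/8.

363/4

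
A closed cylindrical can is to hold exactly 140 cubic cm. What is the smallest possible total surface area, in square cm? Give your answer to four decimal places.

149.2565

With radius r and height h, πr²h = 140 so h = 140/(πr²), and S(r) = 2πr² + 2πrh = 2πr² + 2·140/r.
S'(r) = 4πr − 2·140/r² = 0 ⇒ r³ = 140/(2π), so r ≈ 2.8139 and h = 2r ≈ 5.6279.
S''(r) = 4π + 4·140/r³ > 0, so this is the minimum; S ≈ 149.2565.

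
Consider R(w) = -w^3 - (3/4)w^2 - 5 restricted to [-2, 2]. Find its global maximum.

0

Differentiating, R'(w) = -3w^2 - (3/2)w; which vanishes at w = -1/2 and w = 0.
Evaluating at the critical points and endpoints: R(-2) = 0; R(-1/2) = -81/16; R(0) = -5; R(2) = -16.
So the maximum is R(-2) = 0.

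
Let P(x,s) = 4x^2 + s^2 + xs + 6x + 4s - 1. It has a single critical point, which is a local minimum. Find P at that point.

-91/15

∂P/∂x = 8x + s + 6 = 0 and ∂P/∂s = x + 2s + 4 = 0, so (x, s) = (-8/15, -26/15).
The Hessian has P_{xx} = 8, P_{ss} = 2, P_{xs} = 1, giving D = 15 > 0 with P_{xx} > 0, so the point is a local minimum.
P(-8/15, -26/15) = -91/15.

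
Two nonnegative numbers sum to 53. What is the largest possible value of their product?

With x + y = 53, the product is P(x) = x(53 − x).
P'(x) = 53 − 2x = 0 gives x = 53/2; P'' = −2 < 0, so this is the maximum.
P = 53/2·53/2 = 2809/4.

2809/4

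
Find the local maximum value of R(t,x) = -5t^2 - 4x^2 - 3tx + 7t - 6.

∂R/∂t = -10t - 3x + 7 = 0 and ∂R/∂x = -3t - 8x = 0, so (t, x) = (56/71, -21/71).
The Hessian has R_{tt} = -10, R_{xx} = -8, R_{tx} = -3, giving D = 71 > 0 with R_{tt} < 0, so the point is a local maximum.
R(56/71, -21/71) = -230/71.

-230/71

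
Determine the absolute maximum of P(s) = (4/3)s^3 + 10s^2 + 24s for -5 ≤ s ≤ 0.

P'(s) = 4s^2 + 20s + 24, which vanishes at s = -3 and s = -2.
Compare values at every candidate in [-5, 0]: P(-5) = -110/3,  P(-3) = -18,  P(-2) = -56/3,  P(0) = 0.
Hence the absolute maximum is 0 at s = 0.

0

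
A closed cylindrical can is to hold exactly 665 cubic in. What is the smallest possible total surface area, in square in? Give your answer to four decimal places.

421.7570

With radius r and height h, πr²h = 665 so h = 665/(πr²), and S(r) = 2πr² + 2πrh = 2πr² + 2·665/r.
S'(r) = 4πr − 2·665/r² = 0 ⇒ r³ = 665/(2π), so r ≈ 4.7302 and h = 2r ≈ 9.4604.
S''(r) = 4π + 4·665/r³ > 0, so this is the minimum; S ≈ 421.7570.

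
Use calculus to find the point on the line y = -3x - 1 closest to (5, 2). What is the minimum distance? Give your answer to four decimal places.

5.6921

Minimize D(x)^2 = (x - 5)^2 + (-3x - 3)^2.
d/dx[D^2] = 2(x - 5) + 2·(-3)·(-3x - 3) = 0 ⇒ x = -2/5.
Then y = 1/5 and the distance is √(162/5) ≈ 5.6921.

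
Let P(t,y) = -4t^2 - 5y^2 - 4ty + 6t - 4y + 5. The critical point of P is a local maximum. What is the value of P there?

∂P/∂t = -8t - 4y + 6 = 0 and ∂P/∂y = -4t - 10y - 4 = 0, so (t, y) = (19/16, -7/8).
The Hessian has P_{tt} = -8, P_{yy} = -10, P_{ty} = -4, giving D = 64 > 0 with P_{tt} < 0, so the point is a local maximum.
P(19/16, -7/8) = 165/16.

165/16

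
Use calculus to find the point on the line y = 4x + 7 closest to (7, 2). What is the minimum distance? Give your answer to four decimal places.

8.0037

Minimize D(x)^2 = (x - 7)^2 + (4x + 5)^2.
d/dx[D^2] = 2(x - 7) + 2·4·(4x + 5) = 0 ⇒ x = -13/17.
Then y = 67/17 and the distance is √(1089/17) ≈ 8.0037.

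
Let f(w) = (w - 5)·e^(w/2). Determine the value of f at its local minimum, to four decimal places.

f'(w) = 1·e^(w/2) + (w - 5)·(1/2)·e^(w/2) = ((1/2)w - 3/2)·e^(w/2). Since e^(w/2) > 0, the only critical point is w = 3.
f''(3) has the same sign as 1/2 > 0, so this is a local minimum.
f(3) = (-2)·e^(3/2) ≈ -8.9634.

-8.9634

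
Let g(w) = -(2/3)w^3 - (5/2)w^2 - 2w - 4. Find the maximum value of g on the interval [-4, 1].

20/3

The derivative is -2w^2 - 5w - 2, which vanishes at w = -2 and w = -1/2.
Compare values at every candidate in [-4, 1]: g(-4) = 20/3; g(-2) = -14/3; g(-1/2) = -85/24; g(1) = -55/6.
The maximum over the interval is 20/3, attained at w = -4.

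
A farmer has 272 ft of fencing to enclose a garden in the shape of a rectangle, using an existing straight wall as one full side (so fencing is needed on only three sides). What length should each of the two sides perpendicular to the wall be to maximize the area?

68

Let the sides perpendicular to the wall have length x and the parallel side y, so 2x + y = 272 and the area is A = xy = x(272 − 2x).
A'(x) = 272 − 4x = 0 gives x = 68, and A''(x) = −4 < 0 confirms a maximum.
Then y = 272 − 2·68 = 136 and A = 9248.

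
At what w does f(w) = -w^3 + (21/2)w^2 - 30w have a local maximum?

5

Critical points: f'(w) = -3w^2 + 21w - 30 vanishes at w = 2, 5.
Second-derivative test with f''(w) = -6w + 21: f''(2) = 9 > 0 ⇒ local minimum; f''(5) = -9 < 0 ⇒ local maximum.
Thus f has its local maximum at w = 5, with value -25/2.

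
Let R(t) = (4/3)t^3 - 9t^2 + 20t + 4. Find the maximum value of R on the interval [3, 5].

137/3

The derivative is 4t^2 - 18t + 20, which has no zeros in [3, 5].
Evaluating at the critical points and endpoints: R(3) = 19, R(5) = 137/3.
So the maximum is R(5) = 137/3.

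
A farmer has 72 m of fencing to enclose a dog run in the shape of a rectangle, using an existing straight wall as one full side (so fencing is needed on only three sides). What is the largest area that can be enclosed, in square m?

648

Let the sides perpendicular to the wall have length x and the parallel side y, so 2x + y = 72 and the area is A = xy = x(72 − 2x).
A'(x) = 72 − 4x = 0 gives x = 18, and A''(x) = −4 < 0 confirms a maximum.
Then y = 72 − 2·18 = 36 and A = 648.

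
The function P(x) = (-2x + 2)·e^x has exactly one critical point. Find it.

0

P'(x) = (-2)·e^x + (-2x + 2)·1·e^x = (-2x)·e^x. Since e^x > 0, the only critical point is x = 0.
P''(0) has the same sign as -2 < 0, so this is a local maximum.
P(0) = (2)·e^(0) ≈ 2.0000.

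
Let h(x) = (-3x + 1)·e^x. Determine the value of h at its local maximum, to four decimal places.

1.5403

Differentiating with the product rule gives h'(x) = (-3x - 2)·e^x. Since e^x > 0, the only critical point is x = -2/3.
h''(-2/3) has the same sign as -3 < 0, so this is a local maximum.
h(-2/3) = (3)·e^(-2/3) ≈ 1.5403.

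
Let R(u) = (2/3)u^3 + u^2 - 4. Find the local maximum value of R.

Critical points: R'(u) = 2u^2 + 2u vanishes at u = -1, 0.
Second-derivative test with R''(u) = 4u + 2: R''(-1) = -2 < 0 ⇒ local maximum; R''(0) = 2 > 0 ⇒ local minimum.
So the local maximum value is R(-1) = -11/3.

-11/3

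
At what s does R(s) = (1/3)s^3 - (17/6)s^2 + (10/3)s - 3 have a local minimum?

R'(s) = s^2 - (17/3)s + 10/3. Setting R'(s) = 0 gives s ∈ {2/3, 5}.
R''(s) = 2s - 17/3. R''(2/3) = -13/3 < 0 ⇒ local maximum; R''(5) = 13/3 > 0 ⇒ local minimum.
So the local minimum value is R(5) = -31/2.

5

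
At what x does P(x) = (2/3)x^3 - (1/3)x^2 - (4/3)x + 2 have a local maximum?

-2/3

P'(x) = 2x^2 - (2/3)x - 4/3. Setting P'(x) = 0 gives x ∈ {-2/3, 1}.
P''(x) = 4x - 2/3. P''(-2/3) = -10/3 < 0 ⇒ local maximum; P''(1) = 10/3 > 0 ⇒ local minimum.
The local maximum is P(-2/3) = 206/81.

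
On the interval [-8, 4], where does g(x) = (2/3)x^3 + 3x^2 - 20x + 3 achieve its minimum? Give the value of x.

2

g'(x) = 2x^2 + 6x - 20, which vanishes at x = -5 and x = 2.
Candidates: g(-8) = 41/3; g(-5) = 284/3; g(2) = -59/3; g(4) = 41/3.
So the minimum is g(2) = -59/3.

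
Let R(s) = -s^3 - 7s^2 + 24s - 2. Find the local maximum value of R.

410/27

R'(s) = -3s^2 - 14s + 24 = 0 at s = -6, 4/3.
R''(s) = -6s - 14. R''(-6) = 22 > 0 ⇒ local minimum; R''(4/3) = -22 < 0 ⇒ local maximum.
The local maximum is R(4/3) = 410/27.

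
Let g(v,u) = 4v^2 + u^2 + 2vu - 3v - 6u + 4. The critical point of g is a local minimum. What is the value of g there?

-23/4

∂g/∂v = 8v + 2u - 3 = 0 and ∂g/∂u = 2v + 2u - 6 = 0, so (v, u) = (-1/2, 7/2).
The Hessian has g_{vv} = 8, g_{uu} = 2, g_{vu} = 2, giving D = 12 > 0 with g_{vv} > 0, so the point is a local minimum.
g(-1/2, 7/2) = -23/4.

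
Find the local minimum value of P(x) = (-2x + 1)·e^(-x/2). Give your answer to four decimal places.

Differentiating with the product rule gives P'(x) = (x - 5/2)·e^(-x/2). Since e^(-x/2) > 0, the only critical point is x = 5/2.
P''(5/2) has the same sign as 1 > 0, so this is a local minimum.
P(5/2) = (-4)·e^(-5/4) ≈ -1.1460.

-1.1460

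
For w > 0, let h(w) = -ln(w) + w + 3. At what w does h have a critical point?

h'(w) = -1/w + 1 = 0 gives w = 1.
h''(w) = 1/w², which is positive for w > 0, so this is a local minimum.
h(1) = -1·ln(1) + 1 + 3 ≈ 4.0000.

1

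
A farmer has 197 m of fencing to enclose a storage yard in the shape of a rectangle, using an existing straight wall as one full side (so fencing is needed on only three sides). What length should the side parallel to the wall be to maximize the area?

Let the sides perpendicular to the wall have length x and the parallel side y, so 2x + y = 197 and the area is A = xy = x(197 − 2x).
A'(x) = 197 − 4x = 0 gives x = 197/4, and A''(x) = −4 < 0 confirms a maximum.
Then y = 197 − 2·197/4 = 197/2 and A = 38809/8.

197/2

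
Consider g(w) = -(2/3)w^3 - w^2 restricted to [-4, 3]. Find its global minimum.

The derivative is -2w^2 - 2w, which vanishes at w = -1 and w = 0.
Evaluating at the critical points and endpoints: g(-4) = 80/3; g(-1) = -1/3; g(0) = 0; g(3) = -27.
The minimum over the interval is -27, attained at w = 3.

-27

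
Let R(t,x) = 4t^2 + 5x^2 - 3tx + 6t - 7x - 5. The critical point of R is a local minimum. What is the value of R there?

∂R/∂t = 8t - 3x + 6 = 0 and ∂R/∂x = -3t + 10x - 7 = 0, so (t, x) = (-39/71, 38/71).
The Hessian has R_{tt} = 8, R_{xx} = 10, R_{tx} = -3, giving D = 71 > 0 with R_{tt} > 0, so the point is a local minimum.
R(-39/71, 38/71) = -605/71.

-605/71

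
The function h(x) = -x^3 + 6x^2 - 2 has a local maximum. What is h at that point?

h'(x) = -3x^2 + 12x = 0 at x = 0, 4.
Since h''(x) = -6x + 12, we get h''(0) = 12 > 0 ⇒ local minimum; h''(4) = -12 < 0 ⇒ local maximum.
The local maximum is h(4) = 30.

30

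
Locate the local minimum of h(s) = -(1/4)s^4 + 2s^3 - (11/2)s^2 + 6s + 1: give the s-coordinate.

2

h'(s) = -s^3 + 6s^2 - 11s + 6. Setting h'(s) = 0 gives s ∈ {1, 2, 3}.
h''(s) = -3s^2 + 12s - 11. h''(1) = -2 < 0 ⇒ local maximum; h''(2) = 1 > 0 ⇒ local minimum; h''(3) = -2 < 0 ⇒ local maximum.
So the local minimum value is h(2) = 3.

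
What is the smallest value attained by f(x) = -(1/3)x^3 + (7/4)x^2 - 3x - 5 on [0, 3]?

Differentiating, f'(x) = -x^2 + (7/2)x - 3; which vanishes at x = 3/2 and x = 2.
Evaluating at the critical points and endpoints: f(0) = -5,  f(3/2) = -107/16,  f(2) = -20/3,  f(3) = -29/4.
Hence the absolute minimum is -29/4 at x = 3.

-29/4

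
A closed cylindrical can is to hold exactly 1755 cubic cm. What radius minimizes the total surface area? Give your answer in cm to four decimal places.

6.5368

With radius r and height h, πr²h = 1755 so h = 1755/(πr²), and S(r) = 2πr² + 2πrh = 2πr² + 2·1755/r.
S'(r) = 4πr − 2·1755/r² = 0 ⇒ r³ = 1755/(2π), so r ≈ 6.5368 and h = 2r ≈ 13.0736.
S''(r) = 4π + 4·1755/r³ > 0, so this is the minimum; S ≈ 805.4389.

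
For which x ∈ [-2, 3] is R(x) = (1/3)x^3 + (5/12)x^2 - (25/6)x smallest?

5/3

The derivative is x^2 + (5/6)x - 25/6, whose only zero in [-2, 3] is x = 5/3.
Compare values at every candidate in [-2, 3]: R(-2) = 22/3,  R(5/3) = -1375/324,  R(3) = 1/4.
So the minimum is R(5/3) = -1375/324.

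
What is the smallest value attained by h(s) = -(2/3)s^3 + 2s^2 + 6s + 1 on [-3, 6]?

-35

h'(s) = -2s^2 + 4s + 6, which vanishes at s = -1 and s = 3.
Evaluating at the critical points and endpoints: h(-3) = 19, h(-1) = -7/3, h(3) = 19, h(6) = -35.
So the minimum is h(6) = -35.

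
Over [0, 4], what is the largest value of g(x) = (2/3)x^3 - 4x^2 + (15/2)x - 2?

20/3

Differentiating, g'(x) = 2x^2 - 8x + 15/2; which vanishes at x = 3/2 and x = 5/2.
Evaluating at the critical points and endpoints: g(0) = -2,  g(3/2) = 5/2,  g(5/2) = 13/6,  g(4) = 20/3.
The maximum over the interval is 20/3, attained at x = 4.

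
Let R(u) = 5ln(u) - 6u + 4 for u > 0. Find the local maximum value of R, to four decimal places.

R'(u) = 5/u − 6 = 0 gives u = 5/6.
R''(u) = -5/u², which is negative for u > 0, so this is a local maximum.
R(5/6) = 5·ln(5/6) - 5 + 4 ≈ -1.9116.

-1.9116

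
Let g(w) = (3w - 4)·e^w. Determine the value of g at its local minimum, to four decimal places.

-4.1868

g'(w) = 3·e^w + (3w - 4)·1·e^w = (3w - 1)·e^w. Since e^w > 0, the only critical point is w = 1/3.
g''(1/3) has the same sign as 3 > 0, so this is a local minimum.
g(1/3) = (-3)·e^(1/3) ≈ -4.1868.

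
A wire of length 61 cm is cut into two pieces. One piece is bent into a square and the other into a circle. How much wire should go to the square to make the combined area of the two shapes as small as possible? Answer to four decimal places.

34.1660

Let x be the length used for the square. Square side x/4; circle radius (61−x)/(2π).
A(x) = (x/4)² + π·((61−x)/(2π))² = x²/16 + (61−x)²/(4π) for 0 ≤ x ≤ 61. A'(x) = x/8 − (61−x)/(2π) = 0 gives x = 4·61/(π+4) ≈ 34.1660.
A'' = 1/8 + 1/(2π) > 0, so this gives the minimum combined area; x ≈ 34.1660 cm to the square.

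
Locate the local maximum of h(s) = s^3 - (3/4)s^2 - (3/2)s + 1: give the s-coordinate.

h'(s) = 3s^2 - (3/2)s - 3/2. Setting h'(s) = 0 gives s ∈ {-1/2, 1}.
Since h''(s) = 6s - 3/2, we get h''(-1/2) = -9/2 < 0 ⇒ local maximum; h''(1) = 9/2 > 0 ⇒ local minimum.
Thus h has its local maximum at s = -1/2, with value 23/16.

-1/2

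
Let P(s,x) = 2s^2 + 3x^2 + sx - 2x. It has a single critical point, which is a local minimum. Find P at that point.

∂P/∂s = 4s + x = 0 and ∂P/∂x = s + 6x - 2 = 0, so (s, x) = (-2/23, 8/23).
The Hessian has P_{ss} = 4, P_{xx} = 6, P_{sx} = 1, giving D = 23 > 0 with P_{ss} > 0, so the point is a local minimum.
P(-2/23, 8/23) = -8/23.

-8/23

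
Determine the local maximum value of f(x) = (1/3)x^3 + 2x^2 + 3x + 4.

4

Critical points: f'(x) = x^2 + 4x + 3 vanishes at x = -3, -1.
f''(x) = 2x + 4. f''(-3) = -2 < 0 ⇒ local maximum; f''(-1) = 2 > 0 ⇒ local minimum.
So the local maximum value is f(-3) = 4.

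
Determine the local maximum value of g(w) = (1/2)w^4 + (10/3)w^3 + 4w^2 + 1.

Critical points: g'(w) = 2w^3 + 10w^2 + 8w vanishes at w = -4, -1, 0.
g''(w) = 6w^2 + 20w + 8. g''(-4) = 24 > 0 ⇒ local minimum; g''(-1) = -6 < 0 ⇒ local maximum; g''(0) = 8 > 0 ⇒ local minimum.
Thus g has its local maximum at w = -1, with value 13/6.

13/6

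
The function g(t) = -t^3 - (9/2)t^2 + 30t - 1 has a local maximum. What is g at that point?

33

g'(t) = -3t^2 - 9t + 30. Setting g'(t) = 0 gives t ∈ {-5, 2}.
Since g''(t) = -6t - 9, we get g''(-5) = 21 > 0 ⇒ local minimum; g''(2) = -21 < 0 ⇒ local maximum.
The local maximum is g(2) = 33.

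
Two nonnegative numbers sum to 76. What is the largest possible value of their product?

1444

With x + y = 76, the product is P(x) = x(76 − x).
P'(x) = 76 − 2x = 0 gives x = 38; P'' = −2 < 0, so this is the maximum.
P = 38·38 = 1444.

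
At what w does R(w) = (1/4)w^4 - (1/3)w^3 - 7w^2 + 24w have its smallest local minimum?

-4

Critical points: R'(w) = w^3 - w^2 - 14w + 24 vanishes at w = -4, 2, 3.
Since R''(w) = 3w^2 - 2w - 14, we get R''(-4) = 42 > 0 ⇒ local minimum; R''(2) = -6 < 0 ⇒ local maximum; R''(3) = 7 > 0 ⇒ local minimum.
So the smallest local minimum value is R(-4) = -368/3.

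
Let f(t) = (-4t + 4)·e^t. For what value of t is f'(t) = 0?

0

Differentiating with the product rule gives f'(t) = (-4t)·e^t. Since e^t > 0, the only critical point is t = 0.
f''(0) has the same sign as -4 < 0, so this is a local maximum.
f(0) = (4)·e^(0) ≈ 4.0000.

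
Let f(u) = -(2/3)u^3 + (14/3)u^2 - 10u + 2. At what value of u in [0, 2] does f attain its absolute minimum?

Differentiating, f'(u) = -2u^2 + (28/3)u - 10; whose only zero in [0, 2] is u = 5/3.
Candidates: f(0) = 2; f(5/3) = -388/81; f(2) = -14/3.
So the minimum is f(5/3) = -388/81.

5/3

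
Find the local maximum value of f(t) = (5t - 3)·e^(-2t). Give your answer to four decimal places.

f'(t) = 5·e^(-2t) + (5t - 3)·(-2)·e^(-2t) = (-10t + 11)·e^(-2t). Since e^(-2t) > 0, the only critical point is t = 11/10.
f''(11/10) has the same sign as -10 < 0, so this is a local maximum.
f(11/10) = (5/2)·e^(-11/5) ≈ 0.2770.

0.2770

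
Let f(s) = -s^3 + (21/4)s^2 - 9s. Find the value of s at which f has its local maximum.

f'(s) = -3s^2 + (21/2)s - 9 = 0 at s = 3/2, 2.
f''(s) = -6s + 21/2. f''(3/2) = 3/2 > 0 ⇒ local minimum; f''(2) = -3/2 < 0 ⇒ local maximum.
So the local maximum value is f(2) = -5.

2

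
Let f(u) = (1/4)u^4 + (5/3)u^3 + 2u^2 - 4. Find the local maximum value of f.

-41/12

Critical points: f'(u) = u^3 + 5u^2 + 4u vanishes at u = -4, -1, 0.
Second-derivative test with f''(u) = 3u^2 + 10u + 4: f''(-4) = 12 > 0 ⇒ local minimum; f''(-1) = -3 < 0 ⇒ local maximum; f''(0) = 4 > 0 ⇒ local minimum.
So the local maximum value is f(-1) = -41/12.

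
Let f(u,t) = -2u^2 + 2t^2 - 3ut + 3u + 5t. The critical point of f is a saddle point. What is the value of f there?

13/25

∂f/∂u = -4u - 3t + 3 = 0 and ∂f/∂t = -3u + 4t + 5 = 0, so (u, t) = (27/25, -11/25).
The Hessian has f_{uu} = -4, f_{tt} = 4, f_{ut} = -3, giving D = -25 < 0, so the point is a saddle point.
f(27/25, -11/25) = 13/25.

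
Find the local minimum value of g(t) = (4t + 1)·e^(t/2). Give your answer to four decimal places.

-2.5972

By the product rule, g'(t) = (2t + 9/2)·e^(t/2). Since e^(t/2) > 0, the only critical point is t = -9/4.
g''(-9/4) has the same sign as 2 > 0, so this is a local minimum.
g(-9/4) = (-8)·e^(-9/8) ≈ -2.5972.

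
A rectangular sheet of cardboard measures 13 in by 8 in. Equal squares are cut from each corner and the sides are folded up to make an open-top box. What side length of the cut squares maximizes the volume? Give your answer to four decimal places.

With cut size x, the volume is V(x) = x(13 − 2x)(8 − 2x) for 0 < x < 4.
V'(x) = 12x^2 − 84x + 104. Setting V'(x) = 0 gives x ≈ 1.6070 (the root in (0, 4)).
V''(x) = 24x − 84 is negative there, so this is the maximum; V ≈ 75.2651.

1.6070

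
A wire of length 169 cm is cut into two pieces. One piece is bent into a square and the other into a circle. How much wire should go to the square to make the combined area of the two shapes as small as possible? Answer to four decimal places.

Let x be the length used for the square. Square side x/4; circle radius (169−x)/(2π).
A(x) = (x/4)² + π·((169−x)/(2π))² = x²/16 + (169−x)²/(4π) for 0 ≤ x ≤ 169. A'(x) = x/8 − (169−x)/(2π) = 0 gives x = 4·169/(π+4) ≈ 94.6568.
A'' = 1/8 + 1/(2π) > 0, so this gives the minimum combined area; x ≈ 94.6568 cm to the square.

94.6568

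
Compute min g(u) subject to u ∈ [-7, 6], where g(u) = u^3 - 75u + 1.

-249

g'(u) = 3u^2 - 75, which vanishes at u = -5 and u = 5.
Evaluating at the critical points and endpoints: g(-7) = 183; g(-5) = 251; g(5) = -249; g(6) = -233.
So the minimum is g(5) = -249.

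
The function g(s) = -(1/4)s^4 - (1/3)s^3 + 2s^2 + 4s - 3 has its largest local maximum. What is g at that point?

g'(s) = -s^3 - s^2 + 4s + 4 = 0 at s = -2, -1, 2.
g''(s) = -3s^2 - 2s + 4. g''(-2) = -4 < 0 ⇒ local maximum; g''(-1) = 3 > 0 ⇒ local minimum; g''(2) = -12 < 0 ⇒ local maximum.
Thus g has its largest local maximum at s = 2, with value 19/3.

19/3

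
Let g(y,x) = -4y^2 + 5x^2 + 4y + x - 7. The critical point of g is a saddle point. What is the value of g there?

-121/20

∂g/∂y = -8y + 4 = 0 and ∂g/∂x = 10x + 1 = 0, so (y, x) = (1/2, -1/10).
The Hessian has g_{yy} = -8, g_{xx} = 10, g_{yx} = 0, giving D = -80 < 0, so the point is a saddle point.
g(1/2, -1/10) = -121/20.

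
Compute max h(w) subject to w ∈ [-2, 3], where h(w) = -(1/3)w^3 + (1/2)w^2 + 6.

32/3

Differentiating, h'(w) = -w^2 + w; which vanishes at w = 0 and w = 1.
Candidates: h(-2) = 32/3,  h(0) = 6,  h(1) = 37/6,  h(3) = 3/2.
The maximum over the interval is 32/3, attained at w = -2.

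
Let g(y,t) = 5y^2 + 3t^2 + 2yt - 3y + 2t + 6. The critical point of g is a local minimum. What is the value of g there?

∂g/∂y = 10y + 2t - 3 = 0 and ∂g/∂t = 2y + 6t + 2 = 0, so (y, t) = (11/28, -13/28).
The Hessian has g_{yy} = 10, g_{tt} = 6, g_{yt} = 2, giving D = 56 > 0 with g_{yy} > 0, so the point is a local minimum.
g(11/28, -13/28) = 277/56.

277/56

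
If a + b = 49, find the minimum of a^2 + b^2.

2401/2

With a + b = 49, a^2 + b^2 = a^2 + (49 − a)^2.
The derivative 2a − 2(49 − a) = 4a − 98 vanishes at a = 49/2; second derivative 4 > 0, a minimum.
The minimum is 2·(49/2)^2 = 2401/2.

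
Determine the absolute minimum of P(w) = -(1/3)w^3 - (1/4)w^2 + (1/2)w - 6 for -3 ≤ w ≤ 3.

The derivative is -w^2 - (1/2)w + 1/2, which vanishes at w = -1 and w = 1/2.
Compare values at every candidate in [-3, 3]: P(-3) = -3/4,  P(-1) = -77/12,  P(1/2) = -281/48,  P(3) = -63/4.
The minimum over the interval is -63/4, attained at w = 3.

-63/4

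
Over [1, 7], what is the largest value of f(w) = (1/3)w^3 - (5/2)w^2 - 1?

-19/6

The derivative is w^2 - 5w, whose only zero in [1, 7] is w = 5.
Candidates: f(1) = -19/6,  f(5) = -131/6,  f(7) = -55/6.
The maximum over the interval is -19/6, attained at w = 1.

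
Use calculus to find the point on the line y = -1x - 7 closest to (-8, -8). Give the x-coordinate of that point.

Minimize D(x)^2 = (x + 8)^2 + (-x + 1)^2.
d/dx[D^2] = 2(x + 8) + 2·(-1)·(-x + 1) = 0 ⇒ x = -7/2.
Then y = -7/2 and the distance is √(81/2) ≈ 6.3640.

-7/2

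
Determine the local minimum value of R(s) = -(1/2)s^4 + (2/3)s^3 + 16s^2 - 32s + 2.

-83/6

R'(s) = -2s^3 + 2s^2 + 32s - 32 = 0 at s = -4, 1, 4.
Second-derivative test with R''(s) = -6s^2 + 4s + 32: R''(-4) = -80 < 0 ⇒ local maximum; R''(1) = 30 > 0 ⇒ local minimum; R''(4) = -48 < 0 ⇒ local maximum.
The local minimum is R(1) = -83/6.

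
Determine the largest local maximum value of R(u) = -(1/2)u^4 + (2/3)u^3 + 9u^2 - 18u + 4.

161/2

Critical points: R'(u) = -2u^3 + 2u^2 + 18u - 18 vanishes at u = -3, 1, 3.
Second-derivative test with R''(u) = -6u^2 + 4u + 18: R''(-3) = -48 < 0 ⇒ local maximum; R''(1) = 16 > 0 ⇒ local minimum; R''(3) = -24 < 0 ⇒ local maximum.
The largest local maximum is R(-3) = 161/2.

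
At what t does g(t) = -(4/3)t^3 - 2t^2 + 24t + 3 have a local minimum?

-3

g'(t) = -4t^2 - 4t + 24. Setting g'(t) = 0 gives t ∈ {-3, 2}.
g''(t) = -8t - 4. g''(-3) = 20 > 0 ⇒ local minimum; g''(2) = -20 < 0 ⇒ local maximum.
The local minimum is g(-3) = -51.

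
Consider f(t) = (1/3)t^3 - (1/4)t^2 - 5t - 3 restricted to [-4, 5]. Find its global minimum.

Differentiating, f'(t) = t^2 - (1/2)t - 5; which vanishes at t = -2 and t = 5/2.
Candidates: f(-4) = -25/3,  f(-2) = 10/3,  f(5/2) = -569/48,  f(5) = 89/12.
The minimum over the interval is -569/48, attained at t = 5/2.

-569/48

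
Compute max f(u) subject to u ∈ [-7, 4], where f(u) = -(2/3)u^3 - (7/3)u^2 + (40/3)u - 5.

16

f'(u) = -2u^2 - (14/3)u + 40/3, which vanishes at u = -4 and u = 5/3.
Candidates: f(-7) = 16,  f(-4) = -53,  f(5/3) = 620/81,  f(4) = -95/3.
The maximum over the interval is 16, attained at u = -7.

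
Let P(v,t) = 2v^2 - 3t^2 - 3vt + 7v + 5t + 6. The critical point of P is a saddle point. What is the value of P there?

206/33

∂P/∂v = 4v - 3t + 7 = 0 and ∂P/∂t = -3v - 6t + 5 = 0, so (v, t) = (-9/11, 41/33).
The Hessian has P_{vv} = 4, P_{tt} = -6, P_{vt} = -3, giving D = -33 < 0, so the point is a saddle point.
P(-9/11, 41/33) = 206/33.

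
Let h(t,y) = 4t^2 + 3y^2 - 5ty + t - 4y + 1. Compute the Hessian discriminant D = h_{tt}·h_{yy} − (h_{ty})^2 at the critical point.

∂h/∂t = 8t - 5y + 1 = 0 and ∂h/∂y = -5t + 6y - 4 = 0, so (t, y) = (14/23, 27/23).
The Hessian has h_{tt} = 8, h_{yy} = 6, h_{ty} = -5, giving D = 23 > 0 with h_{tt} > 0, so the point is a local minimum.
D = (8)·(6) − (-5)^2 = 23.

23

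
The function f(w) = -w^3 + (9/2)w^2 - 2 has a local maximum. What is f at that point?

23/2

Critical points: f'(w) = -3w^2 + 9w vanishes at w = 0, 3.
Since f''(w) = -6w + 9, we get f''(0) = 9 > 0 ⇒ local minimum; f''(3) = -9 < 0 ⇒ local maximum.
So the local maximum value is f(3) = 23/2.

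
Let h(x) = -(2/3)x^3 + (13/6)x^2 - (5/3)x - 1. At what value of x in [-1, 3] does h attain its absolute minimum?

h'(x) = -2x^2 + (13/3)x - 5/3, which vanishes at x = 1/2 and x = 5/3.
Compare values at every candidate in [-1, 3]: h(-1) = 7/2, h(1/2) = -11/8, h(5/3) = -137/162, h(3) = -9/2.
So the minimum is h(3) = -9/2.

3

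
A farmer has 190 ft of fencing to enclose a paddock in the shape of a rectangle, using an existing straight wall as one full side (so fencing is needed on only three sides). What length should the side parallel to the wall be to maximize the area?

Let the sides perpendicular to the wall have length x and the parallel side y, so 2x + y = 190 and the area is A = xy = x(190 − 2x).
A'(x) = 190 − 4x = 0 gives x = 95/2, and A''(x) = −4 < 0 confirms a maximum.
Then y = 190 − 2·95/2 = 95 and A = 9025/2.

95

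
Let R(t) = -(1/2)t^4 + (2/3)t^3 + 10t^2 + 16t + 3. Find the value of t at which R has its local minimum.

-1

R'(t) = -2t^3 + 2t^2 + 20t + 16. Setting R'(t) = 0 gives t ∈ {-2, -1, 4}.
Second-derivative test with R''(t) = -6t^2 + 4t + 20: R''(-2) = -12 < 0 ⇒ local maximum; R''(-1) = 10 > 0 ⇒ local minimum; R''(4) = -60 < 0 ⇒ local maximum.
The local minimum is R(-1) = -25/6.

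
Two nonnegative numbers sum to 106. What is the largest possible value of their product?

With x + y = 106, the product is P(x) = x(106 − x).
P'(x) = 106 − 2x = 0 gives x = 53; P'' = −2 < 0, so this is the maximum.
P = 53·53 = 2809.

2809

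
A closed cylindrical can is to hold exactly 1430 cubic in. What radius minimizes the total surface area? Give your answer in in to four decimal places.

6.1055

With radius r and height h, πr²h = 1430 so h = 1430/(πr²), and S(r) = 2πr² + 2πrh = 2πr² + 2·1430/r.
S'(r) = 4πr − 2·1430/r² = 0 ⇒ r³ = 1430/(2π), so r ≈ 6.1055 and h = 2r ≈ 12.2109.
S''(r) = 4π + 4·1430/r³ > 0, so this is the minimum; S ≈ 702.6492.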